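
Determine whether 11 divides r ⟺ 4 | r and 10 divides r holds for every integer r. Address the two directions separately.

Neither implication holds.

(⟹) This fails: take r = 11. Certainly 11 ∣ 11, but 4 ∤ 11.

(⟸) This fails: take r = 20. Both 4 ∣ 20 and 10 ∣ 20, yet 20 is not a multiple of 11 (since 20 = 1·11 + 9), so 11 ∤ 20.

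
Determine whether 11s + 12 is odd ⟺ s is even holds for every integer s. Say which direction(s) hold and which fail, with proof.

(⇒) fails and (⇐) fails.

Forward direction. This fails: s = 1 gives 11s + 12 = 23, which is odd, but 1 is odd, not even.

Converse. This also fails: s = 4 is even, but 11s + 12 = 56 is even, not odd.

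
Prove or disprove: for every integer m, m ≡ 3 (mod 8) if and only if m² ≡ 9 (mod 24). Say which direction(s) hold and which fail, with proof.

(⇒) This fails: take m = 11. Then 11 ≡ 3 (mod 8), but 11² = 121 ≡ 1 (mod 24), not 9.

(⇐) This fails: take m = 9. Then 9² = 81 ≡ 9 (mod 24), yet 9 ≡ 1 (mod 8), not 3.

Both directions fail.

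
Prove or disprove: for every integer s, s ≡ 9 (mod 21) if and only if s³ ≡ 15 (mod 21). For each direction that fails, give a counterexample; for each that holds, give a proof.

(⇒) holds; (⇐) fails.

[⇐] This fails: take s = 15. Then 15³ = 3375 ≡ 15 (mod 21), yet 15 ≡ 15 (mod 21), not 9.

[⇒] Suppose s ≡ 9 (mod 21). Write s = 21j + 9. Then (21j + 9)³ = 9261j³ + 11907j² + 5103j + 729 = 21(441j³ + 567j² + 243j + 34) + 15, so s³ ≡ 15 (mod 21).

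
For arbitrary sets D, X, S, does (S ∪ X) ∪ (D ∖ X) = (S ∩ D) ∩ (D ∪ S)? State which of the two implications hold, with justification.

Only the reverse inclusion holds.

(⊇) Let x ∈ (S ∩ D) ∩ (D ∪ S). Then either x ∈ D ∩ S and x ∉ X; or x ∈ D ∩ X ∩ S. In each case x ∈ (S ∪ X) ∪ (D ∖ X), so (S ∩ D) ∩ (D ∪ S) ⊆ (S ∪ X) ∪ (D ∖ X).

(⊆) This inclusion fails. Take D = {1}, X = ∅, S = ∅; then 1 ∈ (S ∪ X) ∪ (D ∖ X) but 1 ∉ (S ∩ D) ∩ (D ∪ S).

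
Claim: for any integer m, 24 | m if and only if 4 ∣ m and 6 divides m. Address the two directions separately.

(→) If 24 ∣ m, write m = 24q. Since 24 = 6·4, m = 4·(6q), so 4 ∣ m; and since 24 = 4·6, m = 6·(4q), so 6 ∣ m.

(←) This fails: take m = 12. Both 4 ∣ 12 and 6 ∣ 12, yet 12 is not a multiple of 24 (since 12 = 0·24 + 12), so 24 ∤ 12.

Only the forward direction holds.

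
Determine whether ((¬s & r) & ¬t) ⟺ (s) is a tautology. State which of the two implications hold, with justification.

(→) This fails. Under r = T, s = F, t = F, the left side is true but the right side is false.

(←) This fails. Under r = F, s = T, t = F, the left side is false but the right side is true.

Neither implication holds.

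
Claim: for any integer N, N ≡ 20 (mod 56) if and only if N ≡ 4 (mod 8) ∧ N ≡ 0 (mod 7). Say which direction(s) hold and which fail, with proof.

Neither implication holds.

(→) This fails: N = 20 gives 20 ≡ 20 (mod 56) but 20 ≡ 6 (mod 7), so the conjunction on the right does not hold.

(←) This fails: N = 28 satisfies both congruences on the right (28 ≡ 4 mod 8 and 28 ≡ 0 mod 7) yet 28 ≡ 28 (mod 56), not 20.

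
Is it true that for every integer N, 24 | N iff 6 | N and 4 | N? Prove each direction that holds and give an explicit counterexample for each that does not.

(⟹) If 24 ∣ N, write N = 24q. Since 24 = 4·6, N = 6·(4q), so 6 ∣ N; and since 24 = 6·4, N = 4·(6q), so 4 ∣ N.

(⟸) This fails: take N = 12. Both 6 ∣ 12 and 4 ∣ 12, yet 12 is not a multiple of 24 (since 12 = 0·24 + 12), so 24 ∤ 12.

Not equivalent: only (⇒) holds.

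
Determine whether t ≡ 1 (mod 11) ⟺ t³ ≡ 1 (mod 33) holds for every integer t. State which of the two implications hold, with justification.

(⇒) fails; (⇐) holds.

Forward direction. This fails: take t = 12. Then 12 ≡ 1 (mod 11), but 12³ = 1728 ≡ 12 (mod 33), not 1.

Converse. The residues r modulo 33 with r³ ≡ 1 (mod 33) are exactly {1}, and each is ≡ 1 (mod 11).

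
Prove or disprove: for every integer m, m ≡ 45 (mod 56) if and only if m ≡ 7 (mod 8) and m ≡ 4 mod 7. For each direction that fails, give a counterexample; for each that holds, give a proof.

(⟹) This fails: m = 45 gives 45 ≡ 45 (mod 56) but 45 ≡ 5 (mod 8), so the conjunction on the right does not hold.

(⟸) This fails: m = 39 satisfies both congruences on the right (39 ≡ 7 mod 8 and 39 ≡ 4 mod 7) yet 39 ≡ 39 (mod 56), not 45.

Neither implication holds.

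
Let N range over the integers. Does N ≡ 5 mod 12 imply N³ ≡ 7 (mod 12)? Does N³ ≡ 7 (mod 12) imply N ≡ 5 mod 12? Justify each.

(→) This fails: take N = 5. Then 5 ≡ 5 (mod 12), but 5³ = 125 ≡ 5 (mod 12), not 7.

(←) This fails: take N = 7. Then 7³ = 343 ≡ 7 (mod 12), yet 7 ≡ 7 (mod 12), not 5.

Both directions fail.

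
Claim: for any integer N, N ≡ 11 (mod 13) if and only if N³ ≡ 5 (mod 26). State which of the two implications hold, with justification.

[⇒] This fails: take N = 24. Then 24 ≡ 11 (mod 13), but 24³ = 13824 ≡ 18 (mod 26), not 5.

[⇐] This fails: take N = 7. Then 7³ = 343 ≡ 5 (mod 26), yet 7 ≡ 7 (mod 13), not 11.

Neither direction holds.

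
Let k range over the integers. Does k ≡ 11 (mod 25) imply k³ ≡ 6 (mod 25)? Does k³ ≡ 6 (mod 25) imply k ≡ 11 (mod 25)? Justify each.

The biconditional holds.

Forward direction. Suppose k ≡ 11 (mod 25). Write k = 25j + 11. Then (25j + 11)³ = 15625j³ + 20625j² + 9075j + 1331 = 25(625j³ + 825j² + 363j + 53) + 6, so k³ ≡ 6 (mod 25).

Converse. Suppose k³ ≡ 6 (mod 25). The only residue r in {0, …, 24} with r³ ≡ 6 (mod 25) is r = 11, so k ≡ 11 (mod 25).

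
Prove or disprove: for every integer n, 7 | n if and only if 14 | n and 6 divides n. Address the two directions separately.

(→) This fails: take n = 7. Certainly 7 ∣ 7, but 14 ∤ 7.

(←) Suppose 14 ∣ n and 6 ∣ n. Any common multiple of 14 and 6 is a multiple of their lcm; here lcm(14, 6) = 14·6/gcd(14, 6) = 84/2 = 42, so 42 ∣ n. Since 7 ∣ 42, it follows that 7 ∣ n.

(⇒) fails; (⇐) holds.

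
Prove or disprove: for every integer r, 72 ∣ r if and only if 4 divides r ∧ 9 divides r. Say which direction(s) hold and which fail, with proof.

(⇒) If 72 ∣ r, write r = 72q. Since 72 = 18·4, r = 4·(18q), so 4 ∣ r; and since 72 = 8·9, r = 9·(8q), so 9 ∣ r.

(⇐) This fails: take r = 36. Both 4 ∣ 36 and 9 ∣ 36, yet 36 is not a multiple of 72 (since 36 = 0·72 + 36), so 72 ∤ 36.

(⇒) holds; (⇐) fails.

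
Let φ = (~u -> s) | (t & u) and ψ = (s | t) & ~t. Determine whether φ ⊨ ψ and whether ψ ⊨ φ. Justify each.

The forward direction fails; the converse holds.

Converse. Assume the antecedent. If u is true, (~u -> s) | (t & u) reduces to true regardless of the other variables. If u is false, the antecedent forces (u = F, s = T, t = F), and (~u -> s) | (t & u) holds there. Either way (~u -> s) | (t & u) holds.

Forward direction. This fails. Under u = T, s = F, t = F, the left side is true but the right side is false.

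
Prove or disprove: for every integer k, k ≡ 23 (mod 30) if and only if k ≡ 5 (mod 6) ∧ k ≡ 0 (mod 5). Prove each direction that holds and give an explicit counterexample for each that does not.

(→) This fails: k = 23 gives 23 ≡ 23 (mod 30) but 23 ≡ 3 (mod 5), so the conjunction on the right does not hold.

(←) This fails: k = 5 satisfies both congruences on the right (5 ≡ 5 mod 6 and 5 ≡ 0 mod 5) yet 5 ≡ 5 (mod 30), not 23.

Neither implication holds.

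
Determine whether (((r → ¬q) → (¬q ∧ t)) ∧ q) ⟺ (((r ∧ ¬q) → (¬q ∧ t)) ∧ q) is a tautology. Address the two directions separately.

The forward direction holds; the converse fails.

[⇒] Assume the antecedent. If r is true, the antecedent forces (r = T, q = T, t = F) or (r = T, q = T, t = T), and ((r ∧ ¬q) → (¬q ∧ t)) ∧ q holds there. If r is false, the antecedent cannot hold. Either way ((r ∧ ¬q) → (¬q ∧ t)) ∧ q holds.

[⇐] This fails. Under r = F, q = T, t = F, the left side is false but the right side is true.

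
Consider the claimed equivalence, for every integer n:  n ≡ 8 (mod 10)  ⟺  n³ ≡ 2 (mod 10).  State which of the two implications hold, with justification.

The biconditional holds.

Forward direction. Suppose n ≡ 8 (mod 10). Write n = 10j + 8. Then (10j + 8)³ = 1000j³ + 2400j² + 1920j + 512 = 10(100j³ + 240j² + 192j + 51) + 2, so n³ ≡ 2 (mod 10).

Converse. For the converse, argue contrapositively. If n ≢ 8 (mod 10), then n is congruent to one of 0, 1, 2, 3, 4, 5, 6, 7, 9 modulo 10, and these give n³ ≡ 0, 1, 8, 7, 4, 5, 6, 3, 9 respectively — never 2.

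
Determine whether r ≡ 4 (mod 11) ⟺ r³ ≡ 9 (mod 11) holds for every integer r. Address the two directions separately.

(←) For the converse, argue contrapositively. If r ≢ 4 (mod 11), then r is congruent to one of 0, 1, 2, 3, 5, 6, 7, 8, 9, 10 modulo 11, and these give r³ ≡ 0, 1, 8, 5, 4, 7, 2, 6, 3, 10 respectively — never 9.

(→) Suppose r ≡ 4 (mod 11). Write r = 11j + 4. Then (11j + 4)³ = 1331j³ + 1452j² + 528j + 64 = 11(121j³ + 132j² + 48j + 5) + 9, so r³ ≡ 9 (mod 11).

Both implications hold.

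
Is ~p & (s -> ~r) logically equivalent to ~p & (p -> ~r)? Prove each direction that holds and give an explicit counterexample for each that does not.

(⇒) Assume the antecedent. If r is true, the antecedent forces (r = T, s = F, p = F), and ~p & (p -> ~r) holds there. If r is false, the antecedent forces (r = F, s = F, p = F) or (r = F, s = T, p = F), and ~p & (p -> ~r) holds there. Either way ~p & (p -> ~r) holds.

(⇐) This fails. Under r = T, s = T, p = F, the left side is false but the right side is true.

Not equivalent: only (⇒) holds.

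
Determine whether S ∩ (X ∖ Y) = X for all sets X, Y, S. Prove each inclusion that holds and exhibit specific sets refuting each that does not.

Forward inclusion. Let x ∈ S ∩ (X ∖ Y). Then x ∈ X ∩ S and x ∉ Y, from which x ∈ X.

Reverse inclusion. This inclusion fails. Take X = {1}, Y = ∅, S = ∅; then 1 ∈ X but 1 ∉ S ∩ (X ∖ Y).

Only the forward inclusion holds.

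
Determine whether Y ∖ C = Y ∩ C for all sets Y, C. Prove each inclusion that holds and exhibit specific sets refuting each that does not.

(⊆) fails and (⊇) fails.

(⊆) This inclusion fails. Take Y = {1}, C = ∅; then 1 ∈ Y ∖ C but 1 ∉ Y ∩ C.

(⊇) This inclusion fails. Take Y = {1}, C = {1}; then 1 ∈ Y ∩ C but 1 ∉ Y ∖ C.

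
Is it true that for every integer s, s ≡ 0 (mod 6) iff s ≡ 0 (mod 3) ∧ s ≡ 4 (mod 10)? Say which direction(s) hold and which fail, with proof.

(⇒) This fails: s = 0 gives 0 ≡ 0 (mod 6) but 0 ≡ 0 (mod 10), so the conjunction on the right does not hold.

(⇐) Conversely, if s ≡ 0 (mod 3) and s ≡ 4 (mod 10), then by the Chinese remainder theorem s ≡ 24 (mod 30). Since 24 ≡ 0 (mod 6) and 6 ∣ 30, we get s ≡ 0 (mod 6).

Only the converse holds.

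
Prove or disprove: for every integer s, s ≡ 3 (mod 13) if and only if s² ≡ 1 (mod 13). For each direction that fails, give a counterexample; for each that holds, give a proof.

Neither direction holds.

(⟹) This fails: take s = 3. Then 3 ≡ 3 (mod 13), but 3² = 9 ≡ 9 (mod 13), not 1.

(⟸) This fails: take s = 1. Then 1² = 1 ≡ 1 (mod 13), yet 1 ≡ 1 (mod 13), not 3.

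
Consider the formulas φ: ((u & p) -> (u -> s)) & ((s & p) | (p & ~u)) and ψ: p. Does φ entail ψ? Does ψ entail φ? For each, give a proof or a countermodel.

(←) This fails. Under p = T, s = F, u = T, the left side is false but the right side is true.

(→) Assume the antecedent. If p is true, p reduces to true regardless of the other variables. If p is false, the antecedent cannot hold. Either way p holds.

(⇒) holds; (⇐) fails.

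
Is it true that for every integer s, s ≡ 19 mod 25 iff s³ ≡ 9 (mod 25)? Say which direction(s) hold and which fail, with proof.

(→) Suppose s ≡ 19 mod 25. Write s = 25j + 19. Then (25j + 19)³ = 15625j³ + 35625j² + 27075j + 6859 = 25(625j³ + 1425j² + 1083j + 274) + 9, so s³ ≡ 9 (mod 25).

(←) Conversely, suppose s³ ≡ 9 (mod 25). The only residue r in {0, …, 24} with r³ ≡ 9 (mod 25) is r = 19, so s ≡ 19 (mod 25).

Equivalent; both directions hold.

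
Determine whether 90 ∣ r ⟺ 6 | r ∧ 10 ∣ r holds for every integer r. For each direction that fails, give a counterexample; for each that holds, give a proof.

Not equivalent: only (⇒) holds.

(⟹) If 90 ∣ r, write r = 90q. Since 90 = 15·6, r = 6·(15q), so 6 ∣ r; and since 90 = 9·10, r = 10·(9q), so 10 ∣ r.

(⟸) This fails: take r = 30. Both 6 ∣ 30 and 10 ∣ 30, yet 30 is not a multiple of 90 (since 30 = 0·90 + 30), so 90 ∤ 30.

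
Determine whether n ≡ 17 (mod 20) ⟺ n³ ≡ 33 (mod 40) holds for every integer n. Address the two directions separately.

Only the converse holds.

(⟹) This fails: take n = 37. Then 37 ≡ 17 (mod 20), but 37³ = 50653 ≡ 13 (mod 40), not 33.

(⟸) Conversely, the residues r modulo 40 with r³ ≡ 33 (mod 40) are exactly {17}, and each is ≡ 17 (mod 20).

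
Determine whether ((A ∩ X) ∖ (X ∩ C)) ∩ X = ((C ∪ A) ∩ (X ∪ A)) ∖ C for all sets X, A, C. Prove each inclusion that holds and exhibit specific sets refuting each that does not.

(⟹) Let x ∈ ((A ∩ X) ∖ (X ∩ C)) ∩ X. Then x ∈ X ∩ A and x ∉ C, from which x ∈ ((C ∪ A) ∩ (X ∪ A)) ∖ C.

(⟸) This inclusion fails. Take X = ∅, A = {1}, C = ∅; then 1 ∈ ((C ∪ A) ∩ (X ∪ A)) ∖ C but 1 ∉ ((A ∩ X) ∖ (X ∩ C)) ∩ X.

The sets are not equal: only the forward inclusion holds.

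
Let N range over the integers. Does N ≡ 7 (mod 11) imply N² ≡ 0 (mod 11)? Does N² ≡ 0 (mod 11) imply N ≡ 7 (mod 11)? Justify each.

Both directions fail.

Forward direction. This fails: take N = 7. Then 7 ≡ 7 (mod 11), but 7² = 49 ≡ 5 (mod 11), not 0.

Converse. This fails: take N = 0. Then 0² = 0 ≡ 0 (mod 11), yet 0 ≡ 0 (mod 11), not 7.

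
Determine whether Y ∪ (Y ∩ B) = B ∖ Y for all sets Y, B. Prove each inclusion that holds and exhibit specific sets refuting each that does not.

(⟹) This inclusion fails. Take Y = {1}, B = ∅; then 1 ∈ Y ∪ (Y ∩ B) but 1 ∉ B ∖ Y.

(⟸) This inclusion fails. Take Y = ∅, B = {1}; then 1 ∈ B ∖ Y but 1 ∉ Y ∪ (Y ∩ B).

(⊆) fails and (⊇) fails.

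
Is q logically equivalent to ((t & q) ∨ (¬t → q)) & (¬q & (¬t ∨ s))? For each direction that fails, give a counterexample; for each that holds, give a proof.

Both directions fail.

[⇒] This fails. Under q = T, s = F, t = F, the left side is true but the right side is false.

[⇐] This fails. Under q = F, s = T, t = T, the left side is false but the right side is true.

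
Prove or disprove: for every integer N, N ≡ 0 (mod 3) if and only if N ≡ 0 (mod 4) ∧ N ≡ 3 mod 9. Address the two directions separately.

Forward direction. This fails: N = 0 gives 0 ≡ 0 (mod 3) but 0 ≡ 0 (mod 9), so the conjunction on the right does not hold.

Converse. If N ≡ 0 (mod 4) and N ≡ 3 (mod 9), then by the Chinese remainder theorem N ≡ 12 (mod 36). Since 12 ≡ 0 (mod 3) and 3 ∣ 36, we get N ≡ 0 (mod 3).

The forward direction fails; the converse holds.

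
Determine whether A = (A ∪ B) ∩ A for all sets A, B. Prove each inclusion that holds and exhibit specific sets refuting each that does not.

Both inclusions hold.

(⊆) Let x ∈ A. Then either x ∈ A and x ∉ B; or x ∈ A ∩ B. In each case x ∈ (A ∪ B) ∩ A, so A ⊆ (A ∪ B) ∩ A.

(⊇) Let x ∈ (A ∪ B) ∩ A. Then either x ∈ A and x ∉ B; or x ∈ A ∩ B. In each case x ∈ A, so (A ∪ B) ∩ A ⊆ A.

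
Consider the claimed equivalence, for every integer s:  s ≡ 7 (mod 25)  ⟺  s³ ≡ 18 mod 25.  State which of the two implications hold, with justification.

Converse. Suppose s³ ≡ 18 (mod 25). The only residue r in {0, …, 24} with r³ ≡ 18 (mod 25) is r = 7, so s ≡ 7 (mod 25).

Forward direction. Suppose s ≡ 7 (mod 25). Write s = 25j + 7. Then (25j + 7)³ = 15625j³ + 13125j² + 3675j + 343 = 25(625j³ + 525j² + 147j + 13) + 18, so s³ ≡ 18 (mod 25).

Both directions hold; the statement is true.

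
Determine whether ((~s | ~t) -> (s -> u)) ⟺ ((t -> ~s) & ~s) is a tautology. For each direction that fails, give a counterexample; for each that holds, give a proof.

Forward direction. This fails. Under u = T, s = T, t = F, the left side is true but the right side is false.

Converse. Assume the antecedent. If u is true, (~s | ~t) -> (s -> u) reduces to true regardless of the other variables. If u is false, the antecedent forces (u = F, s = F, t = F) or (u = F, s = F, t = T), and (~s | ~t) -> (s -> u) holds there. Either way (~s | ~t) -> (s -> u) holds.

Not equivalent: only (⇐) holds.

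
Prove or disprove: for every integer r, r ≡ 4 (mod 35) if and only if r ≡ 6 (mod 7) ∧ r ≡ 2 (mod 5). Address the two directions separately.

(⇒) This fails: r = 4 gives 4 ≡ 4 (mod 35) but 4 ≡ 4 (mod 7), so the conjunction on the right does not hold.

(⇐) This fails: r = 27 satisfies both congruences on the right (27 ≡ 6 mod 7 and 27 ≡ 2 mod 5) yet 27 ≡ 27 (mod 35), not 4.

Both directions fail.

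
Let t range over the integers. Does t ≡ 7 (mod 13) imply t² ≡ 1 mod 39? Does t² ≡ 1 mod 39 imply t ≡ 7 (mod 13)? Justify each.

Both directions fail.

(→) This fails: take t = 7. Then 7 ≡ 7 (mod 13), but 7² = 49 ≡ 10 (mod 39), not 1.

(←) This fails: take t = 1. Then 1² = 1 ≡ 1 (mod 39), yet 1 ≡ 1 (mod 13), not 7.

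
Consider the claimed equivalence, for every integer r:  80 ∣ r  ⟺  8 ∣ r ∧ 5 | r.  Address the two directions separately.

(⇒) holds; (⇐) fails.

[⇒] If 80 ∣ r, write r = 80q. Since 80 = 10·8, r = 8·(10q), so 8 ∣ r; and since 80 = 16·5, r = 5·(16q), so 5 ∣ r.

[⇐] This fails: take r = 40. Both 8 ∣ 40 and 5 ∣ 40, yet 40 is not a multiple of 80 (since 40 = 0·80 + 40), so 80 ∤ 40.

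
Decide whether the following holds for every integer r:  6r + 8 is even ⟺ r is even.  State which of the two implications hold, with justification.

Only the reverse direction holds.

[⇒] This fails: take r = 5. Then 6r + 8 = 38, which is even, yet r = 5 is odd, not even.

[⇐] Suppose r is even. Since 6 is even, 6r is even for every r, so 6r + 8 has the same parity as 8, which is even. Hence 6r + 8 is even.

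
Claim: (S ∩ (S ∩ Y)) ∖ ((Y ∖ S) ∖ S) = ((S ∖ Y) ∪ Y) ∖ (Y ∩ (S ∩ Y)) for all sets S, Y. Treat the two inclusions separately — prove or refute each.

(⊆) This inclusion fails. Take S = {1}, Y = {1}; then 1 ∈ (S ∩ (S ∩ Y)) ∖ ((Y ∖ S) ∖ S) but 1 ∉ ((S ∖ Y) ∪ Y) ∖ (Y ∩ (S ∩ Y)).

(⊇) This inclusion fails. Take S = {1}, Y = ∅; then 1 ∈ ((S ∖ Y) ∪ Y) ∖ (Y ∩ (S ∩ Y)) but 1 ∉ (S ∩ (S ∩ Y)) ∖ ((Y ∖ S) ∖ S).

Both inclusions fail.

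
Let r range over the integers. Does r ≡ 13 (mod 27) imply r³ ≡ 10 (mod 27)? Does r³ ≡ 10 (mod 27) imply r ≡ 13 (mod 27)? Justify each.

Not equivalent: only (⇒) holds.

Forward direction. Suppose r ≡ 13 (mod 27). Write r = 27j + 13. Then (27j + 13)³ = 19683j³ + 28431j² + 13689j + 2197 = 27(729j³ + 1053j² + 507j + 81) + 10, so r³ ≡ 10 (mod 27).

Converse. This fails: take r = 4. Then 4³ = 64 ≡ 10 (mod 27), yet 4 ≡ 4 (mod 27), not 13.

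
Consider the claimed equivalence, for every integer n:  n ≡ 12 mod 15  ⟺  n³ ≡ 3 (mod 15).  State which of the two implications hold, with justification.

Equivalent; both directions hold.

(←) Suppose n³ ≡ 3 (mod 15). The only residue r in {0, …, 14} with r³ ≡ 3 (mod 15) is r = 12, so n ≡ 12 (mod 15).

(→) Suppose n ≡ 12 mod 15. Write n = 15j + 12. Then (15j + 12)³ = 3375j³ + 8100j² + 6480j + 1728 = 15(225j³ + 540j² + 432j + 115) + 3, so n³ ≡ 3 (mod 15).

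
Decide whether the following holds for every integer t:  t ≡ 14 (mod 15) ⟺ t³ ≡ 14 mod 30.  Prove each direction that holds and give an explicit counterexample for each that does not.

(⇒) fails; (⇐) holds.

(→) This fails: take t = 29. Then 29 ≡ 14 (mod 15), but 29³ = 24389 ≡ 29 (mod 30), not 14.

(←) Conversely, the residues r modulo 30 with r³ ≡ 14 (mod 30) are exactly {14}, and each is ≡ 14 (mod 15).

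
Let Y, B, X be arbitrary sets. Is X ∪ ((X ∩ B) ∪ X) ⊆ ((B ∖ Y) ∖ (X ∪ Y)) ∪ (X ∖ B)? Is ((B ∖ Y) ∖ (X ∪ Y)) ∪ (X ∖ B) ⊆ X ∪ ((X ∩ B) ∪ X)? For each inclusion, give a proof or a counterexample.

Forward inclusion. This inclusion fails. Take Y = ∅, B = {1}, X = {1}; then 1 ∈ X ∪ ((X ∩ B) ∪ X) but 1 ∉ ((B ∖ Y) ∖ (X ∪ Y)) ∪ (X ∖ B).

Reverse inclusion. This inclusion fails. Take Y = ∅, B = {1}, X = ∅; then 1 ∈ ((B ∖ Y) ∖ (X ∪ Y)) ∪ (X ∖ B) but 1 ∉ X ∪ ((X ∩ B) ∪ X).

(⊆) fails and (⊇) fails.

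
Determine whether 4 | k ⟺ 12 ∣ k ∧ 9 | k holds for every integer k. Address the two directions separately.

Forward direction. This fails: take k = 4. Certainly 4 ∣ 4, but 12 ∤ 4.

Converse. Suppose 12 ∣ k and 9 ∣ k. Any common multiple of 12 and 9 is a multiple of their lcm; here lcm(12, 9) = 12·9/gcd(12, 9) = 108/3 = 36, so 36 ∣ k. Since 4 ∣ 36, it follows that 4 ∣ k.

Only the converse holds.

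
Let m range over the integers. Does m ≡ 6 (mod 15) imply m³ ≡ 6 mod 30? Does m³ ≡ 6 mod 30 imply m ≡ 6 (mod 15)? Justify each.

Only the converse holds.

(⇒) This fails: take m = 21. Then 21 ≡ 6 (mod 15), but 21³ = 9261 ≡ 21 (mod 30), not 6.

(⇐) Conversely, the residues r modulo 30 with r³ ≡ 6 (mod 30) are exactly {6}, and each is ≡ 6 (mod 15).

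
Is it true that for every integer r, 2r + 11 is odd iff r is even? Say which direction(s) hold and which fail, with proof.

The forward direction fails; the converse holds.

Converse. Suppose r is even. Since 2 is even, 2r is even for every r, so 2r + 11 has the same parity as 11, which is odd. Hence 2r + 11 is odd.

Forward direction. This fails: take r = 5. Then 2r + 11 = 21, which is odd, yet r = 5 is odd, not even.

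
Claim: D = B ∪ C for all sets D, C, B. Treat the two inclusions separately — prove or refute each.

(⟹) This inclusion fails. Take D = {1}, C = ∅, B = ∅; then 1 ∈ D but 1 ∉ B ∪ C.

(⟸) This inclusion fails. Take D = ∅, C = {1}, B = ∅; then 1 ∈ B ∪ C but 1 ∉ D.

Both inclusions fail.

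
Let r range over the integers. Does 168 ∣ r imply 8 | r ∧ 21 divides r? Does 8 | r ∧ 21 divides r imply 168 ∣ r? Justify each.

Forward direction. If 168 ∣ r, write r = 168q. Since 168 = 21·8, r = 8·(21q), so 8 ∣ r; and since 168 = 8·21, r = 21·(8q), so 21 ∣ r.

Converse. Suppose 8 ∣ r and 21 ∣ r. Any common multiple of 8 and 21 is a multiple of their lcm; here gcd(8, 21) = 1, so lcm(8, 21) = 8·21 = 168, so 168 ∣ r.

Both directions hold.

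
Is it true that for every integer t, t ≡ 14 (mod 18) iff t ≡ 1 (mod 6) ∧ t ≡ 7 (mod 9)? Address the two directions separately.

Neither direction holds.

(⟹) This fails: t = 14 gives 14 ≡ 14 (mod 18) but 14 ≡ 2 (mod 6), so the conjunction on the right does not hold.

(⟸) This fails: t = 7 satisfies both congruences on the right (7 ≡ 1 mod 6 and 7 ≡ 7 mod 9) yet 7 ≡ 7 (mod 18), not 14.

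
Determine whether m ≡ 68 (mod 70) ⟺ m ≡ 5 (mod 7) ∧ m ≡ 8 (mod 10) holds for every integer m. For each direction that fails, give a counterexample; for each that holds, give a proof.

Both directions hold; the statement is true.

(⇐) If m ≡ 5 (mod 7) and m ≡ 8 (mod 10), then by the Chinese remainder theorem m ≡ 68 (mod 70). This is exactly m ≡ 68 (mod 70).

(⇒) Suppose m ≡ 68 (mod 70); write m = 70j + 68. Since 7 ∣ 70, reducing mod 7 gives m ≡ 68 ≡ 5 (mod 7); since 10 ∣ 70, reducing mod 10 gives m ≡ 68 ≡ 8 (mod 10).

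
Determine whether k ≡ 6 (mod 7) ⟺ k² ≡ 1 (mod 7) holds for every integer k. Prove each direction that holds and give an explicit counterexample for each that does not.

[⇒] Suppose k ≡ 6 (mod 7). Write k = 7j + 6. Then (7j + 6)² = 49j² + 84j + 36 = 7(7j² + 12j + 5) + 1, so k² ≡ 1 (mod 7).

[⇐] This fails: take k = 1. Then 1² = 1 ≡ 1 (mod 7), yet 1 ≡ 1 (mod 7), not 6.

The forward direction holds; the converse fails.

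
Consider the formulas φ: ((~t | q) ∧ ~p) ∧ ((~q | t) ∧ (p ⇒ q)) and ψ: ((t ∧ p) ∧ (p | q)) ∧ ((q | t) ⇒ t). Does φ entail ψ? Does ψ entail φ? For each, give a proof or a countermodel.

[⇒] This fails. Under t = F, p = F, q = F, the left side is true but the right side is false.

[⇐] This fails. Under t = T, p = T, q = F, the left side is false but the right side is true.

Neither implication holds.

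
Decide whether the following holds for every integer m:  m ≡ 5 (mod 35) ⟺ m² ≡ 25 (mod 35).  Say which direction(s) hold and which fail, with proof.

Only the forward direction holds.

[⇒] Suppose m ≡ 5 (mod 35). Write m = 35j + 5. Then (35j + 5)² = 1225j² + 350j + 25 = 35(35j² + 10j) + 25, so m² ≡ 25 (mod 35).

[⇐] This fails: take m = 30. Then 30² = 900 ≡ 25 (mod 35), yet 30 ≡ 30 (mod 35), not 5.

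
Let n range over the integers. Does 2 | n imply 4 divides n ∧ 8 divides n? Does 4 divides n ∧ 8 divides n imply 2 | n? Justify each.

(⇒) fails; (⇐) holds.

(→) This fails: take n = 2. Certainly 2 ∣ 2, but 4 ∤ 2.

(←) Suppose 4 ∣ n and 8 ∣ n. Any common multiple of 4 and 8 is a multiple of their lcm; here lcm(4, 8) = 4·8/gcd(4, 8) = 32/4 = 8, so 8 ∣ n. Since 2 ∣ 8, it follows that 2 ∣ n.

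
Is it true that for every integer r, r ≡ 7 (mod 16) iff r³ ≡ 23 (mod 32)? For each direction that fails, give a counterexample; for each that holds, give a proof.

[⇒] This fails: take r = 23. Then 23 ≡ 7 (mod 16), but 23³ = 12167 ≡ 7 (mod 32), not 23.

[⇐] Conversely, the residues r modulo 32 with r³ ≡ 23 (mod 32) are exactly {7}, and each is ≡ 7 (mod 16).

(⇒) fails; (⇐) holds.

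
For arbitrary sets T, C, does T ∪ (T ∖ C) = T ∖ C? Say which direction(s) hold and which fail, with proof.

(⊆) fails; (⊇) holds.

Forward inclusion. This inclusion fails. Take T = {1}, C = {1}; then 1 ∈ T ∪ (T ∖ C) but 1 ∉ T ∖ C.

Reverse inclusion. Let x ∈ T ∖ C. Then x ∈ T and x ∉ C, from which x ∈ T ∪ (T ∖ C).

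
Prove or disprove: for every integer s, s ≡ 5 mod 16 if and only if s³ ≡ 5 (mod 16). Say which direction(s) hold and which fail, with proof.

(⟹) This fails: take s = 5. Then 5 ≡ 5 (mod 16), but 5³ = 125 ≡ 13 (mod 16), not 5.

(⟸) This fails: take s = 13. Then 13³ = 2197 ≡ 5 (mod 16), yet 13 ≡ 13 (mod 16), not 5.

(⇒) fails and (⇐) fails.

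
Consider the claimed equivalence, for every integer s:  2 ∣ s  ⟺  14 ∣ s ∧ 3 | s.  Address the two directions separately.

Only the reverse direction holds.

Converse. Suppose 14 ∣ s and 3 ∣ s. Any common multiple of 14 and 3 is a multiple of their lcm; here gcd(14, 3) = 1, so lcm(14, 3) = 14·3 = 42, so 42 ∣ s. Since 2 ∣ 42, it follows that 2 ∣ s.

Forward direction. This fails: take s = 2. Certainly 2 ∣ 2, but 14 ∤ 2.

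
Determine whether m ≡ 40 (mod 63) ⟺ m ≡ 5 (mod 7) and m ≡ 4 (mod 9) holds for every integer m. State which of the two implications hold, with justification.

(→) Suppose m ≡ 40 (mod 63); write m = 63j + 40. Since 7 ∣ 63, reducing mod 7 gives m ≡ 40 ≡ 5 (mod 7); since 9 ∣ 63, reducing mod 9 gives m ≡ 40 ≡ 4 (mod 9).

(←) Conversely, if m ≡ 5 (mod 7) and m ≡ 4 (mod 9), then by the Chinese remainder theorem m ≡ 40 (mod 63). This is exactly m ≡ 40 (mod 63).

Both directions hold; the statement is true.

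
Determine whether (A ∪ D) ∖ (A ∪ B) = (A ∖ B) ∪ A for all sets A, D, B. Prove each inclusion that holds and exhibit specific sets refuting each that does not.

(⊆) This inclusion fails. Take A = ∅, D = {1}, B = ∅; then 1 ∈ (A ∪ D) ∖ (A ∪ B) but 1 ∉ (A ∖ B) ∪ A.

(⊇) This inclusion fails. Take A = {1}, D = ∅, B = ∅; then 1 ∈ (A ∖ B) ∪ A but 1 ∉ (A ∪ D) ∖ (A ∪ B).

(⊆) fails and (⊇) fails.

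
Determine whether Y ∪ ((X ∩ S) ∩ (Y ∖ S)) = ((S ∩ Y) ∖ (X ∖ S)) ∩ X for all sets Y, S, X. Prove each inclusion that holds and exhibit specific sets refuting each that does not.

Forward inclusion. This inclusion fails. Take Y = {1}, S = ∅, X = ∅; then 1 ∈ Y ∪ ((X ∩ S) ∩ (Y ∖ S)) but 1 ∉ ((S ∩ Y) ∖ (X ∖ S)) ∩ X.

Reverse inclusion. Let x ∈ ((S ∩ Y) ∖ (X ∖ S)) ∩ X. Then x ∈ Y ∩ S ∩ X, from which x ∈ Y ∪ ((X ∩ S) ∩ (Y ∖ S)).

Only the reverse inclusion holds.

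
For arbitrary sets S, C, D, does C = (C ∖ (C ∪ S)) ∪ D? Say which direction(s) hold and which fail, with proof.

(⊆) This inclusion fails. Take S = ∅, C = {1}, D = ∅; then 1 ∈ C but 1 ∉ (C ∖ (C ∪ S)) ∪ D.

(⊇) This inclusion fails. Take S = ∅, C = ∅, D = {1}; then 1 ∈ (C ∖ (C ∪ S)) ∪ D but 1 ∉ C.

Neither inclusion holds.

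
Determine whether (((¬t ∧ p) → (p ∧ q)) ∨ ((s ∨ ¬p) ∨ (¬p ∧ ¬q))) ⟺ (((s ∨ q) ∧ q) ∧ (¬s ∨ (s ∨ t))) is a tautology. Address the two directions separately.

The forward direction fails; the converse holds.

(⟹) This fails. Under s = F, p = F, q = F, t = F, the left side is true but the right side is false.

(⟸) Assume the antecedent. If q is true, the consequent reduces to true regardless of the other variables. If q is false, the antecedent cannot hold. Either way the consequent holds.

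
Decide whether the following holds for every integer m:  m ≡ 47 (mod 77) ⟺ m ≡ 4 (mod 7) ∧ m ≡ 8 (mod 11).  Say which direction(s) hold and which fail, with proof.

Neither implication holds.

Forward direction. This fails: m = 47 gives 47 ≡ 47 (mod 77) but 47 ≡ 5 (mod 7), so the conjunction on the right does not hold.

Converse. This fails: m = 74 satisfies both congruences on the right (74 ≡ 4 mod 7 and 74 ≡ 8 mod 11) yet 74 ≡ 74 (mod 77), not 47.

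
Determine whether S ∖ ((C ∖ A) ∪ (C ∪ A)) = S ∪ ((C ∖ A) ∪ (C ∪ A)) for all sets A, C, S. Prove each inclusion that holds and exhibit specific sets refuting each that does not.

(⟸) This inclusion fails. Take A = {1}, C = ∅, S = ∅; then 1 ∈ S ∪ ((C ∖ A) ∪ (C ∪ A)) but 1 ∉ S ∖ ((C ∖ A) ∪ (C ∪ A)).

(⟹) Let x ∈ S ∖ ((C ∖ A) ∪ (C ∪ A)). Then x ∈ S and x ∉ A, C, from which x ∈ S ∪ ((C ∖ A) ∪ (C ∪ A)).

The sets are not equal: only the forward inclusion holds.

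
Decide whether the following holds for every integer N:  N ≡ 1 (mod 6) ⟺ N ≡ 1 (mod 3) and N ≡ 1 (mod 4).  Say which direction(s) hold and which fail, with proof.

(⇒) This fails: N = 7 gives 7 ≡ 1 (mod 6) but 7 ≡ 3 (mod 4), so the conjunction on the right does not hold.

(⇐) Conversely, if N ≡ 1 (mod 3) and N ≡ 1 (mod 4), then by the Chinese remainder theorem N ≡ 1 (mod 12). Since 1 ≡ 1 (mod 6) and 6 ∣ 12, we get N ≡ 1 (mod 6).

Not equivalent: only (⇐) holds.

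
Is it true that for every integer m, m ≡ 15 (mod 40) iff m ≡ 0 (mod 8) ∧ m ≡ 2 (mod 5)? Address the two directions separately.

Both directions fail.

[⇒] This fails: m = 15 gives 15 ≡ 15 (mod 40) but 15 ≡ 7 (mod 8), so the conjunction on the right does not hold.

[⇐] This fails: m = 32 satisfies both congruences on the right (32 ≡ 0 mod 8 and 32 ≡ 2 mod 5) yet 32 ≡ 32 (mod 40), not 15.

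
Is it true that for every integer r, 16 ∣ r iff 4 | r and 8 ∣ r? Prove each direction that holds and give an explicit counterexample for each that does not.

The forward direction holds; the converse fails.

(⟸) This fails: take r = 8. Both 4 ∣ 8 and 8 ∣ 8, yet 8 is not a multiple of 16 (since 8 = 0·16 + 8), so 16 ∤ 8.

(⟹) If 16 ∣ r, write r = 16q. Since 16 = 4·4, r = 4·(4q), so 4 ∣ r; and since 16 = 2·8, r = 8·(2q), so 8 ∣ r.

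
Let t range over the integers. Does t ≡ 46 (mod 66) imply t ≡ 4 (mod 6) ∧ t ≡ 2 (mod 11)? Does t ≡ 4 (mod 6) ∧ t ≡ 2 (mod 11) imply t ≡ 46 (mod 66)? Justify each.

Both implications hold.

(⟹) Suppose t ≡ 46 (mod 66); write t = 66j + 46. Since 6 ∣ 66, reducing mod 6 gives t ≡ 46 ≡ 4 (mod 6); since 11 ∣ 66, reducing mod 11 gives t ≡ 46 ≡ 2 (mod 11).

(⟸) Conversely, if t ≡ 4 (mod 6) and t ≡ 2 (mod 11), then by the Chinese remainder theorem t ≡ 46 (mod 66). This is exactly t ≡ 46 (mod 66).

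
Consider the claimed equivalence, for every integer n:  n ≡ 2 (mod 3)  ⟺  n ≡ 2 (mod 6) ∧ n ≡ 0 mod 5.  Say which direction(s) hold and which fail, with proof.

[⇐] If n ≡ 2 (mod 6) and n ≡ 0 (mod 5), then by the Chinese remainder theorem n ≡ 20 (mod 30). Since 20 ≡ 2 (mod 3) and 3 ∣ 30, we get n ≡ 2 (mod 3).

[⇒] This fails: n = 2 gives 2 ≡ 2 (mod 3) but 2 ≡ 2 (mod 5), so the conjunction on the right does not hold.

The forward direction fails; the converse holds.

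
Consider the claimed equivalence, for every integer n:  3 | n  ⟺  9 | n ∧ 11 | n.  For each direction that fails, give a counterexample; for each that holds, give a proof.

Only the converse holds.

(⇒) This fails: take n = 3. Certainly 3 ∣ 3, but 9 ∤ 3.

(⇐) Suppose 9 ∣ n and 11 ∣ n. Any common multiple of 9 and 11 is a multiple of their lcm; here gcd(9, 11) = 1, so lcm(9, 11) = 9·11 = 99, so 99 ∣ n. Since 3 ∣ 99, it follows that 3 ∣ n.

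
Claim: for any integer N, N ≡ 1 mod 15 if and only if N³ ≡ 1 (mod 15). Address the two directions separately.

(⇒) Suppose N ≡ 1 mod 15. Write N = 15j + 1. Then (15j + 1)³ = 3375j³ + 675j² + 45j + 1 = 15(225j³ + 45j² + 3j) + 1, so N³ ≡ 1 (mod 15).

(⇐) Conversely, suppose N³ ≡ 1 (mod 15). The only residue r in {0, …, 14} with r³ ≡ 1 (mod 15) is r = 1, so N ≡ 1 (mod 15).

Equivalent; both directions hold.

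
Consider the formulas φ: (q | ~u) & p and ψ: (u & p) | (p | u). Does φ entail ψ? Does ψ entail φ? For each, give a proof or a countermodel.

(→) Assume the antecedent. If p is true, (u & p) | (p | u) reduces to true regardless of the other variables. If p is false, the antecedent cannot hold. Either way (u & p) | (p | u) holds.

(←) This fails. Under p = F, u = T, q = F, the left side is false but the right side is true.

(⇒) holds; (⇐) fails.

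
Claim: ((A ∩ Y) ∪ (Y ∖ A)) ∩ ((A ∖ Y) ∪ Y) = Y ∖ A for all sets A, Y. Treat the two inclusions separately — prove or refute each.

(⊆) fails; (⊇) holds.

(⊇) Let x ∈ Y ∖ A. Then x ∈ Y and x ∉ A, from which x ∈ ((A ∩ Y) ∪ (Y ∖ A)) ∩ ((A ∖ Y) ∪ Y).

(⊆) This inclusion fails. Take A = {1}, Y = {1}; then 1 ∈ ((A ∩ Y) ∪ (Y ∖ A)) ∩ ((A ∖ Y) ∪ Y) but 1 ∉ Y ∖ A.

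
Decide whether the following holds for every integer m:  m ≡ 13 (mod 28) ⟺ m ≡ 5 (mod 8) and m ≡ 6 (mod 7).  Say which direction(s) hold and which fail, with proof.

(←) If m ≡ 5 (mod 8) and m ≡ 6 (mod 7), then by the Chinese remainder theorem m ≡ 13 (mod 56). Since 13 ≡ 13 (mod 28) and 28 ∣ 56, we get m ≡ 13 (mod 28).

(→) This fails: m = 41 gives 41 ≡ 13 (mod 28) but 41 ≡ 1 (mod 8), so the conjunction on the right does not hold.

Only the converse holds.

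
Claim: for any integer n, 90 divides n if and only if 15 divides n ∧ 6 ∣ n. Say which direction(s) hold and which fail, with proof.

Not equivalent: only (⇒) holds.

(⟹) If 90 ∣ n, write n = 90q. Since 90 = 6·15, n = 15·(6q), so 15 ∣ n; and since 90 = 15·6, n = 6·(15q), so 6 ∣ n.

(⟸) This fails: take n = 30. Both 15 ∣ 30 and 6 ∣ 30, yet 30 is not a multiple of 90 (since 30 = 0·90 + 30), so 90 ∤ 30.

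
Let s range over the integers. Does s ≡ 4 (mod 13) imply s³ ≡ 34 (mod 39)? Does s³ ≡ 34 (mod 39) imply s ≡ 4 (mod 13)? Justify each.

(→) This fails: take s = 4. Then 4 ≡ 4 (mod 13), but 4³ = 64 ≡ 25 (mod 39), not 34.

(←) This fails: take s = 19. Then 19³ = 6859 ≡ 34 (mod 39), yet 19 ≡ 6 (mod 13), not 4.

Neither direction holds.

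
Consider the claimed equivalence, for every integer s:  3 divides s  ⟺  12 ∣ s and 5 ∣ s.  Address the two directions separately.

(⇒) fails; (⇐) holds.

[⇒] This fails: take s = 3. Certainly 3 ∣ 3, but 12 ∤ 3.

[⇐] Suppose 12 ∣ s and 5 ∣ s. Any common multiple of 12 and 5 is a multiple of their lcm; here gcd(12, 5) = 1, so lcm(12, 5) = 12·5 = 60, so 60 ∣ s. Since 3 ∣ 60, it follows that 3 ∣ s.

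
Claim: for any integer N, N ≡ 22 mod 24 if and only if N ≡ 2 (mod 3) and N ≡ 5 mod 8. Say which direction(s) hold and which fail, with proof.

Neither direction holds.

[⇒] This fails: N = 22 gives 22 ≡ 22 (mod 24) but 22 ≡ 1 (mod 3), so the conjunction on the right does not hold.

[⇐] This fails: N = 5 satisfies both congruences on the right (5 ≡ 2 mod 3 and 5 ≡ 5 mod 8) yet 5 ≡ 5 (mod 24), not 22.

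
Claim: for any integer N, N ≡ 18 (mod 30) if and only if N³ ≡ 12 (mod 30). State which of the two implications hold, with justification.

Both directions hold.

(⇒) Suppose N ≡ 18 (mod 30). Write N = 30j + 18. Then (30j + 18)³ = 27000j³ + 48600j² + 29160j + 5832 = 30(900j³ + 1620j² + 972j + 194) + 12, so N³ ≡ 12 (mod 30).

(⇐) Conversely, suppose N³ ≡ 12 (mod 30). The only residue r in {0, …, 29} with r³ ≡ 12 (mod 30) is r = 18, so N ≡ 18 (mod 30).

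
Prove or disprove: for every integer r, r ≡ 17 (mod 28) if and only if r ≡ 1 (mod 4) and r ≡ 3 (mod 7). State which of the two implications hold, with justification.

Both implications hold.

[⇒] Suppose r ≡ 17 (mod 28); write r = 28j + 17. Since 4 ∣ 28, reducing mod 4 gives r ≡ 17 ≡ 1 (mod 4); since 7 ∣ 28, reducing mod 7 gives r ≡ 17 ≡ 3 (mod 7).

[⇐] Conversely, if r ≡ 1 (mod 4) and r ≡ 3 (mod 7), then by the Chinese remainder theorem r ≡ 17 (mod 28). This is exactly r ≡ 17 (mod 28).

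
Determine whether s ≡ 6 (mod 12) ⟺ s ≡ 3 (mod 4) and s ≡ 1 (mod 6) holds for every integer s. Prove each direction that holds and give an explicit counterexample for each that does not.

(⟹) This fails: s = 6 gives 6 ≡ 6 (mod 12) but 6 ≡ 2 (mod 4), so the conjunction on the right does not hold.

(⟸) This fails: s = 7 satisfies both congruences on the right (7 ≡ 3 mod 4 and 7 ≡ 1 mod 6) yet 7 ≡ 7 (mod 12), not 6.

Neither direction holds.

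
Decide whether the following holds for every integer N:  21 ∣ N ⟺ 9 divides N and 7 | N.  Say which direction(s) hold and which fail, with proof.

(←) Suppose 9 ∣ N and 7 ∣ N. Any common multiple of 9 and 7 is a multiple of their lcm; here gcd(9, 7) = 1, so lcm(9, 7) = 9·7 = 63, so 63 ∣ N. Since 21 ∣ 63, it follows that 21 ∣ N.

(→) This fails: take N = 21. Certainly 21 ∣ 21, but 9 ∤ 21.

Not equivalent: only (⇐) holds.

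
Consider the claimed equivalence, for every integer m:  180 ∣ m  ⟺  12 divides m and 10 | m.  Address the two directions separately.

(→) If 180 ∣ m, write m = 180q. Since 180 = 15·12, m = 12·(15q), so 12 ∣ m; and since 180 = 18·10, m = 10·(18q), so 10 ∣ m.

(←) This fails: take m = 60. Both 12 ∣ 60 and 10 ∣ 60, yet 60 is not a multiple of 180 (since 60 = 0·180 + 60), so 180 ∤ 60.

Only the forward implication holds.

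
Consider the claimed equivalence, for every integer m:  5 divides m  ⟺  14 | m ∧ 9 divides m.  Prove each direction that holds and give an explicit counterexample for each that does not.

Neither direction holds.

[⇒] This fails: take m = 5. Certainly 5 ∣ 5, but 14 ∤ 5.

[⇐] This fails: take m = 126. Both 14 ∣ 126 and 9 ∣ 126, yet 126 is not a multiple of 5 (since 126 = 25·5 + 1), so 5 ∤ 126.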